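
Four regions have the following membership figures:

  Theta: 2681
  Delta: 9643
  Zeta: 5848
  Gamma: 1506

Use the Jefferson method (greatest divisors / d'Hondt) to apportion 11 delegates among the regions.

Standard divisor 19678/11 ≈ 1788.909; standard quotas: Theta 1.499, Delta 5.390, Zeta 3.269, Gamma 0.842.
Rounding down gives 1, 5, 3, 0 = 9 seats, so the divisor must be adjusted.
With modified divisor 1475.2: modified quotas Theta 1.817, Delta 6.537, Zeta 3.964, Gamma 1.021.
Rounding down: Theta 1, Delta 6, Zeta 3, Gamma 1 (total 11).

Theta 1, Delta 6, Zeta 3, Gamma 1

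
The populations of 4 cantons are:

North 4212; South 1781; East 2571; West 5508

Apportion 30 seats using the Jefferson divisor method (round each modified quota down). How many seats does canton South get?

4

Standard divisor 14072/30 ≈ 469.067; standard quotas: North 8.980, South 3.797, East 5.481, West 11.742.
Rounding down gives 8, 3, 5, 11 = 27 seats, so the divisor must be adjusted.
With modified divisor 440: modified quotas North 9.573, South 4.048, East 5.843, West 12.518.
Rounding down: North 9, South 4, East 5, West 12 (total 30).
South receives 4.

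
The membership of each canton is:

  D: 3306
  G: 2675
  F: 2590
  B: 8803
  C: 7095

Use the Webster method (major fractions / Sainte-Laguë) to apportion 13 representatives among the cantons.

D 2, G 1, F 1, B 5, C 4

Standard divisor 24469/13 ≈ 1882.231; standard quotas: D 1.756, G 1.421, F 1.376, B 4.677, C 3.769.
Rounding to the nearest integer gives D 2, G 1, F 1, B 5, C 4 — total 13, matching the house size, so no adjustment is needed.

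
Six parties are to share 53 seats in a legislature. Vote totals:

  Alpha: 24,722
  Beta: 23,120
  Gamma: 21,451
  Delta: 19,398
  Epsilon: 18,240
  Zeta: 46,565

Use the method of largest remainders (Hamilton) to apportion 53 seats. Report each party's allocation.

Total 153496; standard divisor 153496/53 ≈ 2896.151.
Standard quotas: Alpha 8.5362, Beta 7.9830, Gamma 7.4067, Delta 6.6979, Epsilon 6.2980, Zeta 16.0782.
Lower quotas: Alpha 8, Beta 7, Gamma 7, Delta 6, Epsilon 6, Zeta 16 (sum 50, leaving 3 seats).
Remainders in descending order: Beta 0.9830, Delta 0.6979, Alpha 0.5362, Gamma 0.4067, Epsilon 0.2980, Zeta 0.0782.
The surplus seats go to Beta, Delta, Alpha.

Alpha 9, Beta 8, Gamma 7, Delta 7, Epsilon 6, Zeta 16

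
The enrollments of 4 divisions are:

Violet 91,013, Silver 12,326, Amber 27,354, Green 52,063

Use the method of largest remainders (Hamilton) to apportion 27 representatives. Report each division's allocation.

Violet: 13, Silver: 2, Amber: 4, Green: 8

The standard divisor is 182756/27 ≈ 6768.741.
Standard quotas: Violet 13.4461, Silver 1.8210, Amber 4.0412, Green 7.6917.
Lower quotas: Violet 13, Silver 1, Amber 4, Green 7 (sum 25, leaving 2 seats).
Remainders in descending order: Silver 0.8210, Green 0.6917, Violet 0.4461, Amber 0.0412.
Largest remainders: Silver, Green receive the extra seats.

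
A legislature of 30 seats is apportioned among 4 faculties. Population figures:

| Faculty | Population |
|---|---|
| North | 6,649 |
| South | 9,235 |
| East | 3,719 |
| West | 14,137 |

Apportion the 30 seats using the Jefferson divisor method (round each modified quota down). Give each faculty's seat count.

North=6; South=8; East=3; West=13

Standard divisor 33740/30 ≈ 1124.667; standard quotas: North 5.912, South 8.211, East 3.307, West 12.570.
Rounding down gives 5, 8, 3, 12 = 28 seats, so the divisor must be adjusted.
With modified divisor 1060: modified quotas North 6.273, South 8.712, East 3.508, West 13.337.
Rounding down: North 6, South 8, East 3, West 13 (total 30).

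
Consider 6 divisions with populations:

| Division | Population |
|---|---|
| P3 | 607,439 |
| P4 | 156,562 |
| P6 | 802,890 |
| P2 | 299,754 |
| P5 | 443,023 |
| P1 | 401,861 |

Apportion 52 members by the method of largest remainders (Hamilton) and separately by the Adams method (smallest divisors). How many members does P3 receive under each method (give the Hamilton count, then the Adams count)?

12 and 11

Hamilton: P3 12, P4 3, P6 15, P2 6, P5 8, P1 8.
Adams: P3 11, P4 3, P6 15, P2 6, P5 9, P1 8.
P3 gets 12 under Hamilton and 11 under Adams.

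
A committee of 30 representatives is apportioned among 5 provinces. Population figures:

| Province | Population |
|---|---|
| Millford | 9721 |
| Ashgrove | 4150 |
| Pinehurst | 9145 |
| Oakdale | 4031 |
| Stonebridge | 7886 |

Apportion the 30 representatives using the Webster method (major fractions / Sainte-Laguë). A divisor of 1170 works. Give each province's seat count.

Millford=8, Ashgrove=4, Pinehurst=8, Oakdale=3, Stonebridge=7

With modified divisor 1170: modified quotas Millford 8.309, Ashgrove 3.547, Pinehurst 7.816, Oakdale 3.445, Stonebridge 6.740.
Rounding to the nearest integer: Millford 8, Ashgrove 4, Pinehurst 8, Oakdale 3, Stonebridge 7 (total 30).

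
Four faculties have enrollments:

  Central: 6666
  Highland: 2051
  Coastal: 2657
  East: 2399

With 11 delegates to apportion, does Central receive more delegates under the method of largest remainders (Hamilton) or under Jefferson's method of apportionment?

Hamilton: Central 5, Highland 2, Coastal 2, East 2.
Jefferson: Central 6, Highland 1, Coastal 2, East 2.
Central gets 5 under Hamilton and 6 under Jefferson.

Jefferson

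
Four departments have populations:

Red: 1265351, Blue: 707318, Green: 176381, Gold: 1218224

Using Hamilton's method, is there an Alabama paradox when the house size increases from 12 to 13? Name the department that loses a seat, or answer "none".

At 12 seats: Red 4, Blue 3, Green 1, Gold 4.
At 13 seats: Red 5, Blue 3, Green 0, Gold 5.
Green drops from 1 to 0.

Green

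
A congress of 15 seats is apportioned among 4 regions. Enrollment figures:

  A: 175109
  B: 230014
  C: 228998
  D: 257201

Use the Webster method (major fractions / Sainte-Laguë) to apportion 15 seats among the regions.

Standard divisor 891322/15 ≈ 59421.467; standard quotas: A 2.947, B 3.871, C 3.854, D 4.328.
Rounding to the nearest integer gives A 3, B 4, C 4, D 4 — total 15, matching the house size, so no adjustment is needed.

A 3; B 4; C 4; D 4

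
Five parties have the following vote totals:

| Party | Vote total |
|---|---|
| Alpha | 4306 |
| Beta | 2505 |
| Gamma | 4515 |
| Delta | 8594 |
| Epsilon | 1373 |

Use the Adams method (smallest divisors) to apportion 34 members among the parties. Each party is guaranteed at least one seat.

Alpha 7, Beta 4, Gamma 7, Delta 13, Epsilon 3

Standard divisor 21293/34 ≈ 626.265; standard quotas: Alpha 6.876, Beta 4.000, Gamma 7.209, Delta 13.723, Epsilon 2.192.
Rounding up gives 7, 4, 8, 14, 3 = 36 seats, so the divisor must be adjusted.
With modified divisor 670: modified quotas Alpha 6.427, Beta 3.739, Gamma 6.739, Delta 12.827, Epsilon 2.049.
Rounding up: Alpha 7, Beta 4, Gamma 7, Delta 13, Epsilon 3 (total 34).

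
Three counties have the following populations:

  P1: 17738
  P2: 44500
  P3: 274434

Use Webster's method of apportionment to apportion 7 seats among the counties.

Standard divisor 336672/7 ≈ 48096; standard quotas: P1 0.369, P2 0.925, P3 5.706.
Rounding to the nearest integer gives P1 0, P2 1, P3 6 — total 7, matching the house size, so no adjustment is needed.

P1 0, P2 1, P3 6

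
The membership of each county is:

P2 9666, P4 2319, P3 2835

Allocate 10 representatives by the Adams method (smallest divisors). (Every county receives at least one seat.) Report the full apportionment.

P2 6, P4 2, P3 2

Standard divisor 14820/10 ≈ 1482; standard quotas: P2 6.522, P4 1.565, P3 1.913.
Rounding up gives 7, 2, 2 = 11 seats, so the divisor must be adjusted.
With modified divisor 1800: modified quotas P2 5.370, P4 1.288, P3 1.575.
Rounding up: P2 6, P4 2, P3 2 (total 10).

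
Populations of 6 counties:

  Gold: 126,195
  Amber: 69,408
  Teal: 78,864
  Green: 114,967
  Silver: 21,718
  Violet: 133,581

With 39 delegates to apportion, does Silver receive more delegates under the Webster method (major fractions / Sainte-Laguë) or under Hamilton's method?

Webster: Gold 9, Amber 5, Teal 6, Green 8, Silver 2, Violet 9.
Hamilton: Gold 9, Amber 5, Teal 6, Green 8, Silver 1, Violet 10.
Silver gets 2 under Webster and 1 under Hamilton.

Webster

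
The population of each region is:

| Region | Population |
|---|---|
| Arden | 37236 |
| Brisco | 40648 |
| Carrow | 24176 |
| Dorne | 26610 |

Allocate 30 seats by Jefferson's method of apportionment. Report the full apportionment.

Arden=9; Brisco=10; Carrow=5; Dorne=6

Standard divisor 128670/30 ≈ 4289; standard quotas: Arden 8.682, Brisco 9.477, Carrow 5.637, Dorne 6.204.
Rounding down gives 8, 9, 5, 6 = 28 seats, so the divisor must be adjusted.
With modified divisor 4050: modified quotas Arden 9.194, Brisco 10.037, Carrow 5.969, Dorne 6.570.
Rounding down: Arden 9, Brisco 10, Carrow 5, Dorne 6 (total 30).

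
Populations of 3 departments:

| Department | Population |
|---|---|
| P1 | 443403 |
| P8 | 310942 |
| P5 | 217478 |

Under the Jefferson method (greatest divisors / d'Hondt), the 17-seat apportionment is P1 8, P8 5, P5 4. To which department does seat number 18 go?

P8

Priority for the next seat is population ÷ (current seats + 1).
Priorities: P1 49267.000, P8 51823.667, P5 43495.600.
Highest priority: P8.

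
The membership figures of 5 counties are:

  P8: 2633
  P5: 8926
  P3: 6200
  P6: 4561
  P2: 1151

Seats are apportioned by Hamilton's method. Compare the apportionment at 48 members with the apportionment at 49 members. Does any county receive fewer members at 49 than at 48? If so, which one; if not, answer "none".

At 48 seats: P8 6, P5 18, P3 13, P6 9, P2 2.
At 49 seats: P8 5, P5 19, P3 13, P6 10, P2 2.
P8 drops from 6 to 5.

P8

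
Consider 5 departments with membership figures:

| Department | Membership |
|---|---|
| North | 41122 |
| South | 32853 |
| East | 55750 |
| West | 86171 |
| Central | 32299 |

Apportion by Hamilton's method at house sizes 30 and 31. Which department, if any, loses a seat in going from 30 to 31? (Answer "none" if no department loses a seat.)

none

At 30 seats: North 5, South 4, East 7, West 10, Central 4.
At 31 seats: North 5, South 4, East 7, West 11, Central 4.
No department's allocation decreased.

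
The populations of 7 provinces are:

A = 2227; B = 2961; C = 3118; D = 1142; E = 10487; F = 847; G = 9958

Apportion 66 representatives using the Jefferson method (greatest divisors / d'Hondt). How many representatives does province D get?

2

Standard divisor 30740/66 ≈ 465.758; standard quotas: A 4.781, B 6.357, C 6.694, D 2.452, E 22.516, F 1.819, G 21.380.
Rounding down gives 4, 6, 6, 2, 22, 1, 21 = 62 seats, so the divisor must be adjusted.
With modified divisor 440: modified quotas A 5.061, B 6.730, C 7.086, D 2.595, E 23.834, F 1.925, G 22.632.
Rounding down: A 5, B 6, C 7, D 2, E 23, F 1, G 22 (total 66).
D receives 2.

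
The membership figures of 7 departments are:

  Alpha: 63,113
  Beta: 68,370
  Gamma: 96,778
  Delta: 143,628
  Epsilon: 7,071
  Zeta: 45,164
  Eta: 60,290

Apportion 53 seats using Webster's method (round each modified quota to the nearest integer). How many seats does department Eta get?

7

Standard divisor 484414/53 ≈ 9139.887; standard quotas: Alpha 6.905, Beta 7.480, Gamma 10.589, Delta 15.714, Epsilon 0.774, Zeta 4.941, Eta 6.596.
Rounding to the nearest integer gives 7, 7, 11, 16, 1, 5, 7 = 54 seats, so the divisor must be adjusted.
With modified divisor 9240: modified quotas Alpha 6.830, Beta 7.399, Gamma 10.474, Delta 15.544, Epsilon 0.765, Zeta 4.888, Eta 6.525.
Rounding to the nearest integer: Alpha 7, Beta 7, Gamma 10, Delta 16, Epsilon 1, Zeta 5, Eta 7 (total 53).
Eta receives 7.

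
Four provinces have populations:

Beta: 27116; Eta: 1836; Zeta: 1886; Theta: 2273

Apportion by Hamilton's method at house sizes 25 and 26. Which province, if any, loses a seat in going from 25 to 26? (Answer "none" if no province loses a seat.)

At 25 seats: Beta 21, Eta 1, Zeta 1, Theta 2.
At 26 seats: Beta 21, Eta 1, Zeta 2, Theta 2.
No province's allocation decreased.

none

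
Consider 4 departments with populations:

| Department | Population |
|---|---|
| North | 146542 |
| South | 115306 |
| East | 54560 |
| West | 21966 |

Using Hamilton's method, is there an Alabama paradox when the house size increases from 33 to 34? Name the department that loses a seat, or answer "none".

East

At 33 seats: North 14, South 11, East 6, West 2.
At 34 seats: North 15, South 12, East 5, West 2.
East drops from 6 to 5.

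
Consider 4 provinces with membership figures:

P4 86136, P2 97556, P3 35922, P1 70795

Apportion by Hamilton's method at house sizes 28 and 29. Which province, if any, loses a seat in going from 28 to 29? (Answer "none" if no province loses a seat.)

P3

At 28 seats: P4 8, P2 9, P3 4, P1 7.
At 29 seats: P4 9, P2 10, P3 3, P1 7.
P3 drops from 4 to 3.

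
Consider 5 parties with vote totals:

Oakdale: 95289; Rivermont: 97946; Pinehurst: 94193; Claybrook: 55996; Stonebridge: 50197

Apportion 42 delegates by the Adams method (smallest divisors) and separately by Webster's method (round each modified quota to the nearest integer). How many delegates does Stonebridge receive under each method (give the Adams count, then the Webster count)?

6 and 5

Adams: Oakdale 10, Rivermont 10, Pinehurst 10, Claybrook 6, Stonebridge 6.
Webster: Oakdale 10, Rivermont 11, Pinehurst 10, Claybrook 6, Stonebridge 5.
Stonebridge gets 6 under Adams and 5 under Webster.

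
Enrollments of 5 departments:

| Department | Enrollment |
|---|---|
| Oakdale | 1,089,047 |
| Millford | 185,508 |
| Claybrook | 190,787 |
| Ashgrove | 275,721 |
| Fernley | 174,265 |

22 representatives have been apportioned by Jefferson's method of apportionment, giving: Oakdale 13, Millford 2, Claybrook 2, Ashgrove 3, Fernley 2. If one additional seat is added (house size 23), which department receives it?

Priority for the next seat is population ÷ (current seats + 1).
Priorities: Oakdale 77789.071, Millford 61836.000, Claybrook 63595.667, Ashgrove 68930.250, Fernley 58088.333.
Highest priority: Oakdale.

Oakdale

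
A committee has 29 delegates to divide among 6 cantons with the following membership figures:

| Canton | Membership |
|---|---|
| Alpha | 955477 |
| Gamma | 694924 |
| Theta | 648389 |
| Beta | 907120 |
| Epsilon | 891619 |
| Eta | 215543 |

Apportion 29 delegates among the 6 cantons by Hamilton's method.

Alpha 6; Gamma 5; Theta 4; Beta 6; Epsilon 6; Eta 2

Total 4313072; standard divisor 4313072/29 ≈ 148726.621.
Standard quotas: Alpha 6.4244, Gamma 4.6725, Theta 4.3596, Beta 6.0992, Epsilon 5.9950, Eta 1.4493.
Lower quotas: Alpha 6, Gamma 4, Theta 4, Beta 6, Epsilon 5, Eta 1 (sum 26, leaving 3 seats).
Remainders in descending order: Epsilon 0.9950, Gamma 0.6725, Eta 0.4493, Alpha 0.4244, Theta 0.3596, Beta 0.0992.
Largest remainders: Epsilon, Gamma, Eta receive the extra seats.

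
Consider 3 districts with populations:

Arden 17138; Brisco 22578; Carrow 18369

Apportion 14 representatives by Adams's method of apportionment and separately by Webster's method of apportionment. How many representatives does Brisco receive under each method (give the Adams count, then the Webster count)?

Adams: Arden 4, Brisco 5, Carrow 5.
Webster: Arden 4, Brisco 6, Carrow 4.
Brisco gets 5 under Adams and 6 under Webster.

5 and 6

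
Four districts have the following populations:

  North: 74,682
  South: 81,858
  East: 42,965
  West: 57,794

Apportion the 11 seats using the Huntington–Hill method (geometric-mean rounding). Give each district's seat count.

North: 3; South: 4; East: 2; West: 2

With divisor 23612: modified quotas North 3.163, South 3.467, East 1.820, West 2.448.
Geometric-mean thresholds: North √(3·4)=3.464, South √(3·4)=3.464, East √(1·2)=1.414, West √(2·3)=2.449.
Each quota rounded against its threshold gives North 3, South 4, East 2, West 2 (total 11).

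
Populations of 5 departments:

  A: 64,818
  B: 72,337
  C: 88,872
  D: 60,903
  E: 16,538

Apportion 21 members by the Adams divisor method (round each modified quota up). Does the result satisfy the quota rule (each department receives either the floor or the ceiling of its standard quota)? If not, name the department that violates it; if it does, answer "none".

Standard quotas: A 4.485, B 5.006, C 6.150, D 4.214, E 1.144.
Adams allocation: A 4, B 5, C 6, D 4, E 2.
Every allocation lies between the lower and upper quota.

none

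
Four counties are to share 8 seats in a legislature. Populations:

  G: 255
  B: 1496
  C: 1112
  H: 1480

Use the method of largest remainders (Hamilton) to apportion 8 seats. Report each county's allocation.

G=0, B=3, C=2, H=3

Standard divisor: 4343 ÷ 8 ≈ 542.875.
Standard quotas: G 0.470, B 2.756, C 2.048, H 2.726.
Lower quotas: G 0, B 2, C 2, H 2 (sum 6, leaving 2 seats).
Remainders in descending order: B 0.756, H 0.726, G 0.470, C 0.048.
The surplus seats go to B, H.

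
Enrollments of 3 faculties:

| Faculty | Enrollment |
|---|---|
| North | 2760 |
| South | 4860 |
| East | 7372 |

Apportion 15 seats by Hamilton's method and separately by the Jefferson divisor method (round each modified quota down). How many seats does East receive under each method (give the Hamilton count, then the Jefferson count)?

Hamilton: North 3, South 5, East 7.
Jefferson: North 2, South 5, East 8.
East gets 7 under Hamilton and 8 under Jefferson.

7 and 8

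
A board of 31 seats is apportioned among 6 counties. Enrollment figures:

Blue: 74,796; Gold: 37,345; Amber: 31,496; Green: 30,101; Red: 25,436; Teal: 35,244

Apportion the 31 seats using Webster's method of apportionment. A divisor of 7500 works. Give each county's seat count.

Blue: 10, Gold: 5, Amber: 4, Green: 4, Red: 3, Teal: 5

With modified divisor 7500: modified quotas Blue 9.973, Gold 4.979, Amber 4.199, Green 4.013, Red 3.391, Teal 4.699.
Rounding to the nearest integer: Blue 10, Gold 5, Amber 4, Green 4, Red 3, Teal 5 (total 31).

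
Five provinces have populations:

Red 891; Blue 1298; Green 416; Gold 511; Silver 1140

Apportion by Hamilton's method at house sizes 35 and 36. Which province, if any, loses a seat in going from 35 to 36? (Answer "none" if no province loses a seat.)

At 35 seats: Red 7, Blue 11, Green 4, Gold 4, Silver 9.
At 36 seats: Red 8, Blue 11, Green 3, Gold 4, Silver 10.
Green drops from 4 to 3.

Green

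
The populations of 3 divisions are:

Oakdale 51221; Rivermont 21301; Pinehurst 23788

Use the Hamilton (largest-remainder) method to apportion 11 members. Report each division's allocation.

Oakdale=6; Rivermont=2; Pinehurst=3

Total 96310; standard divisor 96310/11 ≈ 8755.455.
Standard quotas: Oakdale 5.8502, Rivermont 2.4329, Pinehurst 2.7169.
Lower quotas: Oakdale 5, Rivermont 2, Pinehurst 2 (sum 9, leaving 2 seats).
Remainders in descending order: Oakdale 0.8502, Pinehurst 0.7169, Rivermont 0.4329.
Largest remainders: Oakdale, Pinehurst receive the extra seats.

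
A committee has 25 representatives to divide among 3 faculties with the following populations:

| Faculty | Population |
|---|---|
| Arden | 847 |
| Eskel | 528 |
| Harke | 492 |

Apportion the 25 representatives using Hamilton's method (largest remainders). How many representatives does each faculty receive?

Standard divisor: 1867 ÷ 25 ≈ 74.68.
Standard quotas: Arden 11.342, Eskel 7.070, Harke 6.588.
Lower quotas: Arden 11, Eskel 7, Harke 6 (sum 24, leaving 1 seat).
Remainders in descending order: Harke 0.588, Arden 0.342, Eskel 0.070.
Largest remainder: Harke receives the extra seat.

Arden=11, Eskel=7, Harke=7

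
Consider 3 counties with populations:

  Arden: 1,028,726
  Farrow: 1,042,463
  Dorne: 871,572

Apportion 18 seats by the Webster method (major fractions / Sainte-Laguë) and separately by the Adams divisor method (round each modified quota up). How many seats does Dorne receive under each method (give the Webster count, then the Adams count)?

5 and 6

Webster: Arden 6, Farrow 7, Dorne 5.
Adams: Arden 6, Farrow 6, Dorne 6.
Dorne gets 5 under Webster and 6 under Adams.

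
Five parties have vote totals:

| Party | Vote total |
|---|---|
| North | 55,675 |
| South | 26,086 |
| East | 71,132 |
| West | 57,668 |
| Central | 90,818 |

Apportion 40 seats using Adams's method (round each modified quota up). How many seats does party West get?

8

Standard divisor 301379/40 ≈ 7534.475; standard quotas: North 7.389, South 3.462, East 9.441, West 7.654, Central 12.054.
Rounding up gives 8, 4, 10, 8, 13 = 43 seats, so the divisor must be adjusted.
With modified divisor 8100: modified quotas North 6.873, South 3.220, East 8.782, West 7.120, Central 11.212.
Rounding up: North 7, South 4, East 9, West 8, Central 12 (total 40).
West receives 8.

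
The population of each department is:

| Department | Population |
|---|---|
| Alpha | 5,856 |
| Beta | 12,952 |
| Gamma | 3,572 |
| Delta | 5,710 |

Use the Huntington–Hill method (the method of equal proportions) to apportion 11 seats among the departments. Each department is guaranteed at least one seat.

Alpha=2, Beta=5, Gamma=2, Delta=2

With divisor 2458: modified quotas Alpha 2.382, Beta 5.269, Gamma 1.453, Delta 2.323.
Geometric-mean thresholds: Alpha √(2·3)=2.449, Beta √(5·6)=5.477, Gamma √(1·2)=1.414, Delta √(2·3)=2.449.
Each quota rounded against its threshold gives Alpha 2, Beta 5, Gamma 2, Delta 2 (total 11).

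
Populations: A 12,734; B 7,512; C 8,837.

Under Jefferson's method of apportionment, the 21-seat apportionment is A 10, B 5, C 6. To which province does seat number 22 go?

Priority for the next seat is population ÷ (current seats + 1).
Priorities: A 1157.636, B 1252.000, C 1262.429.
Highest priority: C.

C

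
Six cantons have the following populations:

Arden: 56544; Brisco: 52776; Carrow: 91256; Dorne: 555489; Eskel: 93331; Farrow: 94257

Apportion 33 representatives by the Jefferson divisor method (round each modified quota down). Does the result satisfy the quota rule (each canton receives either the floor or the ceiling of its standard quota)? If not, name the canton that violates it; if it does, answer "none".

Dorne

Standard quotas: Arden 1.977, Brisco 1.846, Carrow 3.191, Dorne 19.426, Eskel 3.264, Farrow 3.296.
Jefferson allocation: Arden 2, Brisco 1, Carrow 3, Dorne 21, Eskel 3, Farrow 3.
Dorne has quota 19.426 (lower 19, upper 20) but receives 21 — outside the quota interval.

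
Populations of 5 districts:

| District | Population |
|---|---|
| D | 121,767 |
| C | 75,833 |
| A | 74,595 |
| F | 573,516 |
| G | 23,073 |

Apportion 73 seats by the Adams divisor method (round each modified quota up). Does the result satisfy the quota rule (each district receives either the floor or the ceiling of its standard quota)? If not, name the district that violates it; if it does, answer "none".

Standard quotas: D 10.232, C 6.372, A 6.268, F 48.190, G 1.939.
Adams allocation: D 10, C 7, A 7, F 47, G 2.
F has quota 48.190 (lower 48, upper 49) but receives 47 — outside the quota interval.

F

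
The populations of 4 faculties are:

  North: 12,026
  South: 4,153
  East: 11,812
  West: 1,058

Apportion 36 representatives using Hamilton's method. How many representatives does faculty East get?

15

Total 29049; standard divisor 29049/36 ≈ 806.917.
Standard quotas: North 14.9036, South 5.1468, East 14.6384, West 1.3112.
Lower quotas: North 14, South 5, East 14, West 1 (sum 34, leaving 2 seats).
Remainders in descending order: North 0.9036, East 0.6384, West 0.3112, South 0.1468.
The surplus seats go to North, East.
East receives 15.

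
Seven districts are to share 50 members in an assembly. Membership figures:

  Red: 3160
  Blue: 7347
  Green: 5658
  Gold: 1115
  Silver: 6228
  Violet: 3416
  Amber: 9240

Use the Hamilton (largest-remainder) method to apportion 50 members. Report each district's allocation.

Red=4, Blue=10, Green=8, Gold=1, Silver=9, Violet=5, Amber=13

Standard divisor: 36164 ÷ 50 ≈ 723.28.
Standard quotas: Red 4.3690, Blue 10.1579, Green 7.8227, Gold 1.5416, Silver 8.6108, Violet 4.7229, Amber 12.7751.
Lower quotas: Red 4, Blue 10, Green 7, Gold 1, Silver 8, Violet 4, Amber 12 (sum 46, leaving 4 seats).
Remainders in descending order: Green 0.8227, Amber 0.7751, Violet 0.7229, Silver 0.6108, Gold 0.5416, Red 0.3690, Blue 0.1579.
Largest remainders: Green, Amber, Violet, Silver receive the extra seats.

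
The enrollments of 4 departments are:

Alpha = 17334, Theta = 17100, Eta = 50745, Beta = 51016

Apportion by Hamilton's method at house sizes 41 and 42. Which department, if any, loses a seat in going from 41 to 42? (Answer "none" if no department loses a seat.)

none

At 41 seats: Alpha 5, Theta 5, Eta 15, Beta 16.
At 42 seats: Alpha 5, Theta 5, Eta 16, Beta 16.
No department's allocation decreased.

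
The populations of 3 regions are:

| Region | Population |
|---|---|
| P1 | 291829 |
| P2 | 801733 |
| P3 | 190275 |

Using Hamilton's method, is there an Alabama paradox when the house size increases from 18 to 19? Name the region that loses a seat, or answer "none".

none

At 18 seats: P1 4, P2 11, P3 3.
At 19 seats: P1 4, P2 12, P3 3.
No region's allocation decreased.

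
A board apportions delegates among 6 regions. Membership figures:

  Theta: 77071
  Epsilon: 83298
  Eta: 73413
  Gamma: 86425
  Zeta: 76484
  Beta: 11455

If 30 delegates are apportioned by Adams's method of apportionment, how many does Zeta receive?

6

Standard divisor 408146/30 ≈ 13604.867; standard quotas: Theta 5.665, Epsilon 6.123, Eta 5.396, Gamma 6.353, Zeta 5.622, Beta 0.842.
Rounding up gives 6, 7, 6, 7, 6, 1 = 33 seats, so the divisor must be adjusted.
With modified divisor 15000: modified quotas Theta 5.138, Epsilon 5.553, Eta 4.894, Gamma 5.762, Zeta 5.099, Beta 0.764.
Rounding up: Theta 6, Epsilon 6, Eta 5, Gamma 6, Zeta 6, Beta 1 (total 30).
Zeta receives 6.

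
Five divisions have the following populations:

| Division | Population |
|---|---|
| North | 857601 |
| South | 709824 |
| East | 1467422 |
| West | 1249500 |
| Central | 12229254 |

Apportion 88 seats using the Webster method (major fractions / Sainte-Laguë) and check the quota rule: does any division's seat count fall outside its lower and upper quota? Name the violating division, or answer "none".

Standard quotas: North 4.570, South 3.783, East 7.820, West 6.659, Central 65.169.
Webster allocation: North 5, South 4, East 8, West 7, Central 64.
Central has quota 65.169 (lower 65, upper 66) but receives 64 — outside the quota interval.

Central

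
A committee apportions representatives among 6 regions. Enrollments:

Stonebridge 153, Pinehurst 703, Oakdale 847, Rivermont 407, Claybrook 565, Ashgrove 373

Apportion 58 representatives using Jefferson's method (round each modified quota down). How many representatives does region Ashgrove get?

7

Standard divisor 3048/58 ≈ 52.552; standard quotas: Stonebridge 2.911, Pinehurst 13.377, Oakdale 16.117, Rivermont 7.745, Claybrook 10.751, Ashgrove 7.098.
Rounding down gives 2, 13, 16, 7, 10, 7 = 55 seats, so the divisor must be adjusted.
With modified divisor 50.5: modified quotas Stonebridge 3.030, Pinehurst 13.921, Oakdale 16.772, Rivermont 8.059, Claybrook 11.188, Ashgrove 7.386.
Rounding down: Stonebridge 3, Pinehurst 13, Oakdale 16, Rivermont 8, Claybrook 11, Ashgrove 7 (total 58).
Ashgrove receives 7.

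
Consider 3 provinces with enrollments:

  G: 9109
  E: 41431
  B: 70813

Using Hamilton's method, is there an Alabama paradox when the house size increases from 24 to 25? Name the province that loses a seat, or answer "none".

At 24 seats: G 2, E 8, B 14.
At 25 seats: G 2, E 8, B 15.
No province's allocation decreased.

none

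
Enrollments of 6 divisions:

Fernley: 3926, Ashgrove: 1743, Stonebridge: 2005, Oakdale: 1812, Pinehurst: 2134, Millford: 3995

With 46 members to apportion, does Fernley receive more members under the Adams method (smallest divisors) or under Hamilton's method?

Adams: Fernley 11, Ashgrove 5, Stonebridge 6, Oakdale 6, Pinehurst 6, Millford 12.
Hamilton: Fernley 12, Ashgrove 5, Stonebridge 6, Oakdale 5, Pinehurst 6, Millford 12.
Fernley gets 11 under Adams and 12 under Hamilton.

Hamilton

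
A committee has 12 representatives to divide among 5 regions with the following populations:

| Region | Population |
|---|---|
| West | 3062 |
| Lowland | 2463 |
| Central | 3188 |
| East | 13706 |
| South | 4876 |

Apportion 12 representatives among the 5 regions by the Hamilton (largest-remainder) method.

Standard divisor: 27295 ÷ 12 ≈ 2274.583.
Standard quotas: West 1.3462, Lowland 1.0828, Central 1.4016, East 6.0257, South 2.1437.
Lower quotas: West 1, Lowland 1, Central 1, East 6, South 2 (sum 11, leaving 1 seat).
Remainders in descending order: Central 0.4016, West 0.3462, South 0.1437, Lowland 0.0828, East 0.0257.
Largest remainder: Central receives the extra seat.

West 1, Lowland 1, Central 2, East 6, South 2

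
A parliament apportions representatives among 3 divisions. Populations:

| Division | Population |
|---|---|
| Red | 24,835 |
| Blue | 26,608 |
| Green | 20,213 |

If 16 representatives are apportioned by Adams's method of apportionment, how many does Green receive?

Standard divisor 71656/16 ≈ 4478.5; standard quotas: Red 5.545, Blue 5.941, Green 4.513.
Rounding up gives 6, 6, 5 = 17 seats, so the divisor must be adjusted.
With modified divisor 5000: modified quotas Red 4.967, Blue 5.322, Green 4.043.
Rounding up: Red 5, Blue 6, Green 5 (total 16).
Green receives 5.

5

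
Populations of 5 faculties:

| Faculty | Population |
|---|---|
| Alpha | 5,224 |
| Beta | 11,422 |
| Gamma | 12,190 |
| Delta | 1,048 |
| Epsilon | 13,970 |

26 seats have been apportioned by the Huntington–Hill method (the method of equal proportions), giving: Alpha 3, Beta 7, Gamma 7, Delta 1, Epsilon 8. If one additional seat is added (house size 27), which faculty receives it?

Priority for the next seat is population ÷ (√(s·(s+1))).
Priorities: Alpha 1508.039, Beta 1526.329, Gamma 1628.957, Delta 741.048, Epsilon 1646.380.
Highest priority: Epsilon.

Epsilon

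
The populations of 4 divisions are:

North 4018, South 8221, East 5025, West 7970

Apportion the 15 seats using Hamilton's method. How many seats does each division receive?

North=2; South=5; East=3; West=5

Standard divisor: 25234 ÷ 15 ≈ 1682.267.
Standard quotas: North 2.3884, South 4.8869, East 2.9870, West 4.7377.
Lower quotas: North 2, South 4, East 2, West 4 (sum 12, leaving 3 seats).
Remainders in descending order: East 0.9870, South 0.8869, West 0.7377, North 0.3884.
The surplus seats go to East, South, West.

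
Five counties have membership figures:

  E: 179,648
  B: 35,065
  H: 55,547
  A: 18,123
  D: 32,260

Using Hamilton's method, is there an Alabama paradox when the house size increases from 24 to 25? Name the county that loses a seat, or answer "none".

none

At 24 seats: E 14, B 3, H 4, A 1, D 2.
At 25 seats: E 14, B 3, H 4, A 1, D 3.
No county's allocation decreased.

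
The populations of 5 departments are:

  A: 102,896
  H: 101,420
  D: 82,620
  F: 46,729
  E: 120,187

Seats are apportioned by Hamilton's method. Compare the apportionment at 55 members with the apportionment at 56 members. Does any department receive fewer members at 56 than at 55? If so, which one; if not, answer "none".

none

At 55 seats: A 12, H 12, D 10, F 6, E 15.
At 56 seats: A 13, H 12, D 10, F 6, E 15.
No department's allocation decreased.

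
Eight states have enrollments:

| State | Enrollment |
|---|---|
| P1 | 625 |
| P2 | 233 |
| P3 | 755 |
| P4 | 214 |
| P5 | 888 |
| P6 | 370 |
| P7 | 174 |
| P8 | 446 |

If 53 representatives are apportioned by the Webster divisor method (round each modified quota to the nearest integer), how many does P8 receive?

Standard divisor 3705/53 ≈ 69.906; standard quotas: P1 8.941, P2 3.333, P3 10.800, P4 3.061, P5 12.703, P6 5.293, P7 2.489, P8 6.380.
Rounding to the nearest integer gives 9, 3, 11, 3, 13, 5, 2, 6 = 52 seats, so the divisor must be adjusted.
With modified divisor 69: modified quotas P1 9.058, P2 3.377, P3 10.942, P4 3.101, P5 12.870, P6 5.362, P7 2.522, P8 6.464.
Rounding to the nearest integer: P1 9, P2 3, P3 11, P4 3, P5 13, P6 5, P7 3, P8 6 (total 53).
P8 receives 6.

6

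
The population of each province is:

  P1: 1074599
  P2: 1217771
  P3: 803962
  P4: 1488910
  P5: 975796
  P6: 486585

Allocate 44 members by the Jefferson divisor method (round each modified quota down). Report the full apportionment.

P1 8, P2 9, P3 6, P4 11, P5 7, P6 3

Standard divisor 6047623/44 ≈ 137445.977; standard quotas: P1 7.818, P2 8.860, P3 5.849, P4 10.833, P5 7.099, P6 3.540.
Rounding down gives 7, 8, 5, 10, 7, 3 = 40 seats, so the divisor must be adjusted.
With modified divisor 129000: modified quotas P1 8.330, P2 9.440, P3 6.232, P4 11.542, P5 7.564, P6 3.772.
Rounding down: P1 8, P2 9, P3 6, P4 11, P5 7, P6 3 (total 44).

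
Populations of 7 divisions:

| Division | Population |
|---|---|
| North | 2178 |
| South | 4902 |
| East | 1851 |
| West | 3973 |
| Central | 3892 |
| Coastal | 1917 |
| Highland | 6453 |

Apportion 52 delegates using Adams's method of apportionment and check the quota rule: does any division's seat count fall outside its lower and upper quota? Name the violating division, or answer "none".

Standard quotas: North 4.500, South 10.129, East 3.825, West 8.209, Central 8.042, Coastal 3.961, Highland 13.334.
Adams allocation: North 5, South 10, East 4, West 8, Central 8, Coastal 4, Highland 13.
Every allocation lies between the lower and upper quota.

none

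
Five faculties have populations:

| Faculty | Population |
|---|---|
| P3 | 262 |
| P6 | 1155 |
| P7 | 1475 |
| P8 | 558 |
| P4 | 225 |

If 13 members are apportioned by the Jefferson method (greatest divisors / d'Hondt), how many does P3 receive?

1

Standard divisor 3675/13 ≈ 282.692; standard quotas: P3 0.927, P6 4.086, P7 5.218, P8 1.974, P4 0.796.
Rounding down gives 0, 4, 5, 1, 0 = 10 seats, so the divisor must be adjusted.
With modified divisor 240: modified quotas P3 1.092, P6 4.812, P7 6.146, P8 2.325, P4 0.938.
Rounding down: P3 1, P6 4, P7 6, P8 2, P4 0 (total 13).
P3 receives 1.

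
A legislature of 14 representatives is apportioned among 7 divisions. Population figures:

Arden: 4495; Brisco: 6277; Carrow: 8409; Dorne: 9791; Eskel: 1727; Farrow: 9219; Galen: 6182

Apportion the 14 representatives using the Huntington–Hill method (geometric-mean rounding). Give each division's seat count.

With divisor 3598: modified quotas Arden 1.249, Brisco 1.745, Carrow 2.337, Dorne 2.721, Eskel 0.480, Farrow 2.562, Galen 1.718.
Geometric-mean thresholds: Arden √(1·2)=1.414, Brisco √(1·2)=1.414, Carrow √(2·3)=2.449, Dorne √(2·3)=2.449, Eskel (min 1), Farrow √(2·3)=2.449, Galen √(1·2)=1.414.
Each quota rounded against its threshold gives Arden 1, Brisco 2, Carrow 2, Dorne 3, Eskel 1, Farrow 3, Galen 2 (total 14).

Arden: 1, Brisco: 2, Carrow: 2, Dorne: 3, Eskel: 1, Farrow: 3, Galen: 2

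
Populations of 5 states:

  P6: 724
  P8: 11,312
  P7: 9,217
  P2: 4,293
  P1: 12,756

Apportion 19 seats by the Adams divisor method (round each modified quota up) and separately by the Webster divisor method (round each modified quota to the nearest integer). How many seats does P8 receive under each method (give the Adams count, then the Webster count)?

Adams: P6 1, P8 5, P7 5, P2 2, P1 6.
Webster: P6 0, P8 6, P7 5, P2 2, P1 6.
P8 gets 5 under Adams and 6 under Webster.

5 and 6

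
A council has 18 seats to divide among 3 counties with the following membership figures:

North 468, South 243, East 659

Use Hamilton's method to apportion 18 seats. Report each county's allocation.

North=6, South=3, East=9

Total 1370; standard divisor 1370/18 ≈ 76.111.
Standard quotas: North 6.149, South 3.193, East 8.658.
Lower quotas: North 6, South 3, East 8 (sum 17, leaving 1 seat).
Remainders in descending order: East 0.658, South 0.193, North 0.149.
The surplus seat goes to East.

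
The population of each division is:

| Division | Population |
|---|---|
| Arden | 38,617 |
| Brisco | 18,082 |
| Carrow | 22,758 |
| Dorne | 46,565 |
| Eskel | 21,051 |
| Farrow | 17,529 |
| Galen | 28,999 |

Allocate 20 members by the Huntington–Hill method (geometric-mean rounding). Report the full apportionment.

Arden=4, Brisco=2, Carrow=2, Dorne=5, Eskel=2, Farrow=2, Galen=3

With divisor 9852: modified quotas Arden 3.920, Brisco 1.835, Carrow 2.310, Dorne 4.726, Eskel 2.137, Farrow 1.779, Galen 2.943.
Geometric-mean thresholds: Arden √(3·4)=3.464, Brisco √(1·2)=1.414, Carrow √(2·3)=2.449, Dorne √(4·5)=4.472, Eskel √(2·3)=2.449, Farrow √(1·2)=1.414, Galen √(2·3)=2.449.
Each quota rounded against its threshold gives Arden 4, Brisco 2, Carrow 2, Dorne 5, Eskel 2, Farrow 2, Galen 3 (total 20).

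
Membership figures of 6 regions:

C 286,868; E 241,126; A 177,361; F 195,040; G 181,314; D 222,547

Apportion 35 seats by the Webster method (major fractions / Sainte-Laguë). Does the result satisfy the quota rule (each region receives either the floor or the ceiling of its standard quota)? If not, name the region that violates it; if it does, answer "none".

Standard quotas: C 7.698, E 6.471, A 4.760, F 5.234, G 4.866, D 5.972.
Webster allocation: C 8, E 6, A 5, F 5, G 5, D 6.
Every allocation lies between the lower and upper quota.

none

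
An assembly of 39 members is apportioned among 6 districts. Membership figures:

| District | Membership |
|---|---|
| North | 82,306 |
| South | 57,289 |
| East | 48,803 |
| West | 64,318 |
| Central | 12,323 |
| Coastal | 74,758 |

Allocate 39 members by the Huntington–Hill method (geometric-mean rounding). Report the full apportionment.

With divisor 8762: modified quotas North 9.394, South 6.538, East 5.570, West 7.341, Central 1.406, Coastal 8.532.
Geometric-mean thresholds: North √(9·10)=9.487, South √(6·7)=6.481, East √(5·6)=5.477, West √(7·8)=7.483, Central √(1·2)=1.414, Coastal √(8·9)=8.485.
Each quota rounded against its threshold gives North 9, South 7, East 6, West 7, Central 1, Coastal 9 (total 39).

North: 9; South: 7; East: 6; West: 7; Central: 1; Coastal: 9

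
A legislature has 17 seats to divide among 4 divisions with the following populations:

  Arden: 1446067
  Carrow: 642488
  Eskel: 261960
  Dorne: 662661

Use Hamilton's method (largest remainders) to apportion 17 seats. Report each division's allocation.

Standard divisor: 3013176 ÷ 17 ≈ 177245.647.
Standard quotas: Arden 8.1585, Carrow 3.6248, Eskel 1.4779, Dorne 3.7387.
Lower quotas: Arden 8, Carrow 3, Eskel 1, Dorne 3 (sum 15, leaving 2 seats).
Remainders in descending order: Dorne 0.7387, Carrow 0.6248, Eskel 0.4779, Arden 0.1585.
The surplus seats go to Dorne, Carrow.

Arden: 8, Carrow: 4, Eskel: 1, Dorne: 4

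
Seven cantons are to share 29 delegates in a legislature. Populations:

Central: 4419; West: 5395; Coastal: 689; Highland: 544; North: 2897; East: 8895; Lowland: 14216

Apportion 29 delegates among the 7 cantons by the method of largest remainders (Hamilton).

Standard divisor: 37055 ÷ 29 ≈ 1277.759.
Standard quotas: Central 3.4584, West 4.2222, Coastal 0.5392, Highland 0.4257, North 2.2673, East 6.9614, Lowland 11.1257.
Lower quotas: Central 3, West 4, Coastal 0, Highland 0, North 2, East 6, Lowland 11 (sum 26, leaving 3 seats).
Remainders in descending order: East 0.9614, Coastal 0.5392, Central 0.4584, Highland 0.4257, North 0.2673, West 0.2222, Lowland 0.1257.
Largest remainders: East, Coastal, Central receive the extra seats.

Central 4, West 4, Coastal 1, Highland 0, North 2, East 7, Lowland 11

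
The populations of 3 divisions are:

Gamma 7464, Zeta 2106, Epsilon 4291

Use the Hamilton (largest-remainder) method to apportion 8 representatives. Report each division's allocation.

Gamma=4, Zeta=1, Epsilon=3

The standard divisor is 13861/8 ≈ 1732.625.
Standard quotas: Gamma 4.3079, Zeta 1.2155, Epsilon 2.4766.
Lower quotas: Gamma 4, Zeta 1, Epsilon 2 (sum 7, leaving 1 seat).
Remainders in descending order: Epsilon 0.4766, Gamma 0.3079, Zeta 0.2155.
Largest remainder: Epsilon receives the extra seat.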